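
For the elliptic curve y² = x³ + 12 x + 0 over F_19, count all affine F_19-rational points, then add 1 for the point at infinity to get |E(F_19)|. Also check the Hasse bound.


Affine points = {(0, 0), (3, 5), (3, 14), (4, 6), (4, 13), (7, 3), (7, 16), (8, 0), (9, 1), (9, 18), (11, 0), (13, 4), (13, 15), (14, 9), (14, 10), (17, 5), (17, 14), (18, 5), (18, 14)}; affine count = 19; |E(F_19)| = 20.

Discriminant check: Δ ∝ 4a³ + 27b² = 4·12³ + 27·0² = 4·1728 + 27·0 ≡ 15 (mod 19). Nonzero ⇒ E is nonsingular.
For each x ∈ F_19, compute rhs = x³ + 12·x + 0 mod 19, then count y ∈ F_19 with y² ≡ rhs.
  x = 0: rhs = 0, matching y values: 0 (1 points).
  x = 1: rhs = 13, matching y values: none (0 points).
  x = 2: rhs = 13, matching y values: none (0 points).
  x = 3: rhs = 6, matching y values: 5, 14 (2 points).
  x = 4: rhs = 17, matching y values: 6, 13 (2 points).
  x = 5: rhs = 14, matching y values: none (0 points).
  x = 6: rhs = 3, matching y values: none (0 points).
  x = 7: rhs = 9, matching y values: 3, 16 (2 points).
  x = 8: rhs = 0, matching y values: 0 (1 points).
  x = 9: rhs = 1, matching y values: 1, 18 (2 points).
  x = 10: rhs = 18, matching y values: none (0 points).
  x = 11: rhs = 0, matching y values: 0 (1 points).
  x = 12: rhs = 10, matching y values: none (0 points).
  x = 13: rhs = 16, matching y values: 4, 15 (2 points).
  x = 14: rhs = 5, matching y values: 9, 10 (2 points).
  x = 15: rhs = 2, matching y values: none (0 points).
  x = 16: rhs = 13, matching y values: none (0 points).
  x = 17: rhs = 6, matching y values: 5, 14 (2 points).
  x = 18: rhs = 6, matching y values: 5, 14 (2 points).
Total affine count: 19.
Full point count |E(F_19)| = 19 + 1 = 20.
Hasse bound: |20 − (19+1)| = |0| = 0 ≤ 2√19 ≈ 8.7178 ✓.


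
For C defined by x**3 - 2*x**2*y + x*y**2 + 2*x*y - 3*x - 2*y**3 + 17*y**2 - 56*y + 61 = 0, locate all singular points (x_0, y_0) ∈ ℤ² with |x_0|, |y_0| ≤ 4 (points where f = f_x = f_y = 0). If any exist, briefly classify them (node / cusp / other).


Singular points: {(2, 3)}; classification: cusp.

Compute partial derivatives:
  f_x = 3*x**2 - 4*x*y + y**2 + 2*y - 3.
  f_y = -2*x**2 + 2*x*y + 2*x - 6*y**2 + 34*y - 56.
Scan x_0 ∈ {−4, ..., 4}. For each x_0, f_y(x_0, y) is a polynomial in y; find its integer roots y ∈ {−4, ..., 4}, then test f_x and f at those candidates.
  x = -4: f_y(-4, y) = -6*y**2 + 26*y - 96; no integer root y with |y| ≤ 4.
  x = -3: f_y(-3, y) = -6*y**2 + 28*y - 80; no integer root y with |y| ≤ 4.
  x = -2: f_y(-2, y) = -6*y**2 + 30*y - 68; no integer root y with |y| ≤ 4.
  x = -1: f_y(-1, y) = -6*y**2 + 32*y - 60; no integer root y with |y| ≤ 4.
  x = 0: f_y(0, y) = -6*y**2 + 34*y - 56; no integer root y with |y| ≤ 4.
  x = 1: f_y(1, y) = -6*y**2 + 36*y - 56; no integer root y with |y| ≤ 4.
  x = 2: f_y(2, y) = -6*y**2 + 38*y - 60; vanishes at y ∈ {3}. (2, 3): f_x = 0, f = 0 — SINGULAR.
  x = 3: f_y(3, y) = -6*y**2 + 40*y - 68; no integer root y with |y| ≤ 4.
  x = 4: f_y(4, y) = -6*y**2 + 42*y - 80; no integer root y with |y| ≤ 4.
Only singular point on the grid: (2, 3).
Classify: substitute x = 2 + u, y = 3 + v and expand: f = u**3 - 2*u**2*v + u*v**2 - 2*v**3 + v**2.
No constant or linear terms (consistent with a singular point). Quadratic part: v**2. Cubic part: u**3 - 2*u**2*v + u*v**2 - 2*v**3.
The quadratic part v**2 is a perfect square, so there is a single (double) tangent line v = 0, i.e. y = 3. Restricting the cubic part to that line (v = 0) leaves u**3 ≠ 0, so f is not divisible by v and the branch is v² ≈ -u**3 to lowest order — this is a cusp.
Classification: cusp.


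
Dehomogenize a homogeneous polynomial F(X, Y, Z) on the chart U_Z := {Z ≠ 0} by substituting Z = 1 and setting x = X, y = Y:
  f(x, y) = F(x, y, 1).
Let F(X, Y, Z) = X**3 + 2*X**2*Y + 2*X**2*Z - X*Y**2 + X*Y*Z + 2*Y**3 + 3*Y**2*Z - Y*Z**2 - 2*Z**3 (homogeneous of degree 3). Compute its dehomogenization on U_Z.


f(x, y) = x**3 + 2*x**2*y + 2*x**2 - x*y**2 + x*y + 2*y**3 + 3*y**2 - y - 2

On U_Z we set Z = 1. Each monomial c·X^i·Y^j·Z^k in F becomes c·x^i·y^j·1^k = c·x^i·y^j.
Substituting Z = 1: F(X, Y, 1) = x**3 + 2*x**2*y + 2*x**2 - x*y**2 + x*y + 2*y**3 + 3*y**2 - y - 2.
Note: deg(f) ≤ deg(F) = 3; strict inequality happens when F is divisible by Z (lost terms).


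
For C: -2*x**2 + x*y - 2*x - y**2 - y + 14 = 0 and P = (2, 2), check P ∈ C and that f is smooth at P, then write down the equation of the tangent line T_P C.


Tangent line at P: -8*x - 3*y + 22 = 0.

Step 1: f(2, 2) = 0, so P lies on C.
Step 2: partial derivatives
  f_x(x, y) = -4*x + y - 2, f_y(x, y) = x - 2*y - 1.
  f_x(P) = -8, f_y(P) = -3 (gradient nonzero, so P is smooth).
Step 3: tangent line at P: -8·(x − 2) + -3·(y − 2) = 0.
Expanding: -8*x - 3*y + 22 = 0.


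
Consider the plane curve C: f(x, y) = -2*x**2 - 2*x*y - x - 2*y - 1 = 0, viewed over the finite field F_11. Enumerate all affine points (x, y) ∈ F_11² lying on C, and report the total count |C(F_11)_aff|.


Affine F_11-points: {(0, 5), (1, 10), (2, 0), (3, 0), (4, 4), (5, 10), (6, 3), (7, 3), (8, 4), (9, 9)}; count = 10.

For each of the 121 pairs (x, y) ∈ F_11², evaluate f(x, y) mod 11. Record the zeros.
  x = 0: [0↦10, 1↦8, 2↦6, 3↦4, 4↦2, 5↦0, 6↦9, 7↦7, 8↦5, 9↦3, 10↦1]  zeros at y ∈ {5}
  x = 1: [0↦7, 1↦3, 2↦10, 3↦6, 4↦2, 5↦9, 6↦5, 7↦1, 8↦8, 9↦4, 10↦0]  zeros at y ∈ {10}
  x = 2: [0↦0, 1↦5, 2↦10, 3↦4, 4↦9, 5↦3, 6↦8, 7↦2, 8↦7, 9↦1, 10↦6]  zeros at y ∈ {0}
  x = 3: [0↦0, 1↦3, 2↦6, 3↦9, 4↦1, 5↦4, 6↦7, 7↦10, 8↦2, 9↦5, 10↦8]  zeros at y ∈ {0}
  x = 4: [0↦7, 1↦8, 2↦9, 3↦10, 4↦0, 5↦1, 6↦2, 7↦3, 8↦4, 9↦5, 10↦6]  zeros at y ∈ {4}
  x = 5: [0↦10, 1↦9, 2↦8, 3↦7, 4↦6, 5↦5, 6↦4, 7↦3, 8↦2, 9↦1, 10↦0]  zeros at y ∈ {10}
  x = 6: [0↦9, 1↦6, 2↦3, 3↦0, 4↦8, 5↦5, 6↦2, 7↦10, 8↦7, 9↦4, 10↦1]  zeros at y ∈ {3}
  x = 7: [0↦4, 1↦10, 2↦5, 3↦0, 4↦6, 5↦1, 6↦7, 7↦2, 8↦8, 9↦3, 10↦9]  zeros at y ∈ {3}
  x = 8: [0↦6, 1↦10, 2↦3, 3↦7, 4↦0, 5↦4, 6↦8, 7↦1, 8↦5, 9↦9, 10↦2]  zeros at y ∈ {4}
  x = 9: [0↦4, 1↦6, 2↦8, 3↦10, 4↦1, 5↦3, 6↦5, 7↦7, 8↦9, 9↦0, 10↦2]  zeros at y ∈ {9}
  x = 10: [0↦9, 1↦9, 2↦9, 3↦9, 4↦9, 5↦9, 6↦9, 7↦9, 8↦9, 9↦9, 10↦9]  zeros at y ∈ ∅
Collecting zeros: affine points = {(0, 5), (1, 10), (2, 0), (3, 0), (4, 4), (5, 10), (6, 3), (7, 3), (8, 4), (9, 9)}.
Total count |C(F_11)_aff| = 10.


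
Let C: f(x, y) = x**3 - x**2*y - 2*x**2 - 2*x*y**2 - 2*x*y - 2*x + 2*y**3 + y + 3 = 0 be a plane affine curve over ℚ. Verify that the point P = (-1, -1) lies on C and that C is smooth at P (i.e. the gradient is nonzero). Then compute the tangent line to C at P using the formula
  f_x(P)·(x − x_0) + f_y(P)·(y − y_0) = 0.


Tangent line at P: 3*x + 4*y + 7 = 0.

Step 1: f(-1, -1) = 0, so P lies on C.
Step 2: partial derivatives
  f_x(x, y) = 3*x**2 - 2*x*y - 4*x - 2*y**2 - 2*y - 2, f_y(x, y) = -x**2 - 4*x*y - 2*x + 6*y**2 + 1.
  f_x(P) = 3, f_y(P) = 4 (gradient nonzero, so P is smooth).
Step 3: tangent line at P: 3·(x − -1) + 4·(y − -1) = 0.
Expanding: 3*x + 4*y + 7 = 0.


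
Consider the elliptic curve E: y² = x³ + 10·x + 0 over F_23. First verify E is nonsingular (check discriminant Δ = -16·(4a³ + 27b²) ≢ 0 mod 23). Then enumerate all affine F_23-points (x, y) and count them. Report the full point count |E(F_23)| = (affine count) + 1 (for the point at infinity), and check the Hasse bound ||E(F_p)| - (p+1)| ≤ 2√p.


Affine points = {(0, 0), (4, 9), (4, 14), (6, 0), (12, 10), (12, 13), (13, 2), (13, 21), (14, 3), (14, 20), (15, 11), (15, 12), (16, 1), (16, 22), (17, 0), (18, 3), (18, 20), (20, 9), (20, 14), (21, 8), (21, 15), (22, 9), (22, 14)}; affine count = 23; |E(F_23)| = 24.

Discriminant check: Δ ∝ 4a³ + 27b² = 4·10³ + 27·0² = 4·1000 + 27·0 ≡ 21 (mod 23). Nonzero ⇒ E is nonsingular.
For each x ∈ F_23, compute rhs = x³ + 10·x + 0 mod 23, then count y ∈ F_23 with y² ≡ rhs.
  x = 0: rhs = 0, matching y values: 0 (1 points).
  x = 1: rhs = 11, matching y values: none (0 points).
  x = 2: rhs = 5, matching y values: none (0 points).
  x = 3: rhs = 11, matching y values: none (0 points).
  x = 4: rhs = 12, matching y values: 9, 14 (2 points).
  x = 5: rhs = 14, matching y values: none (0 points).
  x = 6: rhs = 0, matching y values: 0 (1 points).
  x = 7: rhs = 22, matching y values: none (0 points).
  x = 8: rhs = 17, matching y values: none (0 points).
  x = 9: rhs = 14, matching y values: none (0 points).
  x = 10: rhs = 19, matching y values: none (0 points).
  x = 11: rhs = 15, matching y values: none (0 points).
  x = 12: rhs = 8, matching y values: 10, 13 (2 points).
  x = 13: rhs = 4, matching y values: 2, 21 (2 points).
  x = 14: rhs = 9, matching y values: 3, 20 (2 points).
  x = 15: rhs = 6, matching y values: 11, 12 (2 points).
  x = 16: rhs = 1, matching y values: 1, 22 (2 points).
  x = 17: rhs = 0, matching y values: 0 (1 points).
  x = 18: rhs = 9, matching y values: 3, 20 (2 points).
  x = 19: rhs = 11, matching y values: none (0 points).
  x = 20: rhs = 12, matching y values: 9, 14 (2 points).
  x = 21: rhs = 18, matching y values: 8, 15 (2 points).
  x = 22: rhs = 12, matching y values: 9, 14 (2 points).
Total affine count: 23.
Full point count |E(F_23)| = 23 + 1 = 24.
Hasse bound: |24 − (23+1)| = |0| = 0 ≤ 2√23 ≈ 9.5917 ✓.


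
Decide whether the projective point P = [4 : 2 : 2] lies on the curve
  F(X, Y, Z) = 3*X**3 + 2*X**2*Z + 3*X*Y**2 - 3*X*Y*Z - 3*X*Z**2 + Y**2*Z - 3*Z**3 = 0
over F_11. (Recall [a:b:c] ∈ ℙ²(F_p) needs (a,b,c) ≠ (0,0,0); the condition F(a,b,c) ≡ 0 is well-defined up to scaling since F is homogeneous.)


F(4,2,2) ≡ 5 (mod 11); P is NOT on the curve.

Evaluate F(4, 2, 2) term-by-term (mod 11).
  3*X**3 ↦ 3·64·1·1 = 192
  2*X**2*Z ↦ 2·16·1·2 = 64
  3*X*Y**2 ↦ 3·4·4·1 = 48
  -3*X*Y*Z ↦ -3·4·2·2 = -48
  -3*X*Z**2 ↦ -3·4·1·4 = -48
  Y**2*Z ↦ 1·1·4·2 = 8
  -3*Z**3 ↦ -3·1·1·8 = -24
Sum: F(4, 2, 2) = (192) + (64) + (48) + (-48) + (-48) + (8) + (-24) = 192.
Reducing mod 11: 192 ≡ 5 (mod 11).
Since F(a, b, c) ≡ 5 ≠ 0 (mod 11), P does NOT lie on the curve.


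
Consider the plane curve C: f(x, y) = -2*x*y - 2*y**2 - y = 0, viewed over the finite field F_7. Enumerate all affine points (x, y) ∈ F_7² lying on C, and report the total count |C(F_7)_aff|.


Affine F_7-points: {(0, 0), (0, 3), (1, 0), (1, 2), (2, 0), (2, 1), (3, 0), (4, 0), (4, 6), (5, 0), (5, 5), (6, 0), (6, 4)}; count = 13.

For each of the 49 pairs (x, y) ∈ F_7², evaluate f(x, y) mod 7. Record the zeros.
  x = 0: [0↦0, 1↦4, 2↦4, 3↦0, 4↦6, 5↦1, 6↦6]  zeros at y ∈ {0, 3}
  x = 1: [0↦0, 1↦2, 2↦0, 3↦1, 4↦5, 5↦5, 6↦1]  zeros at y ∈ {0, 2}
  x = 2: [0↦0, 1↦0, 2↦3, 3↦2, 4↦4, 5↦2, 6↦3]  zeros at y ∈ {0, 1}
  x = 3: [0↦0, 1↦5, 2↦6, 3↦3, 4↦3, 5↦6, 6↦5]  zeros at y ∈ {0}
  x = 4: [0↦0, 1↦3, 2↦2, 3↦4, 4↦2, 5↦3, 6↦0]  zeros at y ∈ {0, 6}
  x = 5: [0↦0, 1↦1, 2↦5, 3↦5, 4↦1, 5↦0, 6↦2]  zeros at y ∈ {0, 5}
  x = 6: [0↦0, 1↦6, 2↦1, 3↦6, 4↦0, 5↦4, 6↦4]  zeros at y ∈ {0, 4}
Collecting zeros: affine points = {(0, 0), (0, 3), (1, 0), (1, 2), (2, 0), (2, 1), (3, 0), (4, 0), (4, 6), (5, 0), (5, 5), (6, 0), (6, 4)}.
Total count |C(F_7)_aff| = 13.


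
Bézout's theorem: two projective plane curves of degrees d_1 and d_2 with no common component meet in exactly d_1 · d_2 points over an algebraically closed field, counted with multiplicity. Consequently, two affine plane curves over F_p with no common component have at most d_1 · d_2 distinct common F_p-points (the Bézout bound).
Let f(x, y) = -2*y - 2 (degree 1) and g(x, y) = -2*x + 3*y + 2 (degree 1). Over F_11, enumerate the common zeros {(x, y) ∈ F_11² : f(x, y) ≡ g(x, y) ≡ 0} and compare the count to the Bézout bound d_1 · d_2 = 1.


Common zeros: {(5, 10)}; count = 1; Bézout bound = 1.

deg(f) = 1, deg(g) = 1, so Bézout bound = 1.
Scan x ∈ F_11. For each x, list the y ∈ F_11 with f(x, y) ≡ 0 and those with g(x, y) ≡ 0 (mod 11); the common zeros in that column are the intersection.
  x = 0: f ≡ 0 at y ∈ {10}; g ≡ 0 at y ∈ {3}; common: ∅.
  x = 1: f ≡ 0 at y ∈ {10}; g ≡ 0 at y ∈ {0}; common: ∅.
  x = 2: f ≡ 0 at y ∈ {10}; g ≡ 0 at y ∈ {8}; common: ∅.
  x = 3: f ≡ 0 at y ∈ {10}; g ≡ 0 at y ∈ {5}; common: ∅.
  x = 4: f ≡ 0 at y ∈ {10}; g ≡ 0 at y ∈ {2}; common: ∅.
  x = 5: f ≡ 0 at y ∈ {10}; g ≡ 0 at y ∈ {10}; common: {10}.
  x = 6: f ≡ 0 at y ∈ {10}; g ≡ 0 at y ∈ {7}; common: ∅.
  x = 7: f ≡ 0 at y ∈ {10}; g ≡ 0 at y ∈ {4}; common: ∅.
  x = 8: f ≡ 0 at y ∈ {10}; g ≡ 0 at y ∈ {1}; common: ∅.
  x = 9: f ≡ 0 at y ∈ {10}; g ≡ 0 at y ∈ {9}; common: ∅.
  x = 10: f ≡ 0 at y ∈ {10}; g ≡ 0 at y ∈ {6}; common: ∅.
Collecting: common zeros = {(5, 10)}, so the count is 1.
Comparison with the Bézout bound: 1 ≤ 1 = deg(f)·deg(g), as expected for curves with no common component (the bound is attained).


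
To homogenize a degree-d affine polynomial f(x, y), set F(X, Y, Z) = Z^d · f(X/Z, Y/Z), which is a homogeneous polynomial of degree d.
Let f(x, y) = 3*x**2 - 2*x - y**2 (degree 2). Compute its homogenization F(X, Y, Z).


F(X, Y, Z) = 3*X**2 - 2*X*Z - Y**2

deg(f) = 2.
Substitute x = X/Z, y = Y/Z into f, then multiply by Z^2.
  monomial 3·x^2·y^0 ↦ 3·X^2·Y^0·Z^0.
  monomial -2·x^1·y^0 ↦ -2·X^1·Y^0·Z^1.
  monomial -1·x^0·y^2 ↦ -1·X^0·Y^2·Z^0.
Collecting: F(X, Y, Z) = 3*X**2 - 2*X*Z - Y**2.


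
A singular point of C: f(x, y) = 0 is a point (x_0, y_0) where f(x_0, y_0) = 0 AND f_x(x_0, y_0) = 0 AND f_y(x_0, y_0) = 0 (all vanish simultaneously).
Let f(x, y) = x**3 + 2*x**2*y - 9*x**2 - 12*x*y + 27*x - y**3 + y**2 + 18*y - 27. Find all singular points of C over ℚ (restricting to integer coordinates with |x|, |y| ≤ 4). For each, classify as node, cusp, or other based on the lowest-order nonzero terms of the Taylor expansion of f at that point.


Singular points: {(3, 0)}; classification: cusp.

Compute partial derivatives:
  f_x = 3*x**2 + 4*x*y - 18*x - 12*y + 27.
  f_y = 2*x**2 - 12*x - 3*y**2 + 2*y + 18.
Scan x_0 ∈ {−4, ..., 4}. For each x_0, f_y(x_0, y) is a polynomial in y; find its integer roots y ∈ {−4, ..., 4}, then test f_x and f at those candidates.
  x = -4: f_y(-4, y) = -3*y**2 + 2*y + 98; no integer root y with |y| ≤ 4.
  x = -3: f_y(-3, y) = -3*y**2 + 2*y + 72; no integer root y with |y| ≤ 4.
  x = -2: f_y(-2, y) = -3*y**2 + 2*y + 50; no integer root y with |y| ≤ 4.
  x = -1: f_y(-1, y) = -3*y**2 + 2*y + 32; no integer root y with |y| ≤ 4.
  x = 0: f_y(0, y) = -3*y**2 + 2*y + 18; no integer root y with |y| ≤ 4.
  x = 1: f_y(1, y) = -3*y**2 + 2*y + 8; vanishes at y ∈ {2}. (1, 2): f_x = -4 ≠ 0.
  x = 2: f_y(2, y) = -3*y**2 + 2*y + 2; no integer root y with |y| ≤ 4.
  x = 3: f_y(3, y) = -3*y**2 + 2*y; vanishes at y ∈ {0}. (3, 0): f_x = 0, f = 0 — SINGULAR.
  x = 4: f_y(4, y) = -3*y**2 + 2*y + 2; no integer root y with |y| ≤ 4.
Only singular point on the grid: (3, 0).
Classify: substitute x = 3 + u, y = 0 + v and expand: f = u**3 + 2*u**2*v - v**3 + v**2.
No constant or linear terms (consistent with a singular point). Quadratic part: v**2. Cubic part: u**3 + 2*u**2*v - v**3.
The quadratic part v**2 is a perfect square, so there is a single (double) tangent line v = 0, i.e. y = 0. Restricting the cubic part to that line (v = 0) leaves u**3 ≠ 0, so f is not divisible by v and the branch is v² ≈ -u**3 to lowest order — this is a cusp.
Classification: cusp.


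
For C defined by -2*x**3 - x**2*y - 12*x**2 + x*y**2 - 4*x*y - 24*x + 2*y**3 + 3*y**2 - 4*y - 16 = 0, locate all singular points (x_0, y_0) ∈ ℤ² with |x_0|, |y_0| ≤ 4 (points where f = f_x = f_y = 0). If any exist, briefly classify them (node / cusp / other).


Singular points: {(-2, 0)}; classification: cusp.

Compute partial derivatives:
  f_x = -6*x**2 - 2*x*y - 24*x + y**2 - 4*y - 24.
  f_y = -x**2 + 2*x*y - 4*x + 6*y**2 + 6*y - 4.
Scan x_0 ∈ {−4, ..., 4}. For each x_0, f_y(x_0, y) is a polynomial in y; find its integer roots y ∈ {−4, ..., 4}, then test f_x and f at those candidates.
  x = -4: f_y(-4, y) = 6*y**2 - 2*y - 4; vanishes at y ∈ {1}. (-4, 1): f_x = -19 ≠ 0.
  x = -3: f_y(-3, y) = 6*y**2 - 1; no integer root y with |y| ≤ 4.
  x = -2: f_y(-2, y) = 6*y**2 + 2*y; vanishes at y ∈ {0}. (-2, 0): f_x = 0, f = 0 — SINGULAR.
  x = -1: f_y(-1, y) = 6*y**2 + 4*y - 1; no integer root y with |y| ≤ 4.
  x = 0: f_y(0, y) = 6*y**2 + 6*y - 4; no integer root y with |y| ≤ 4.
  x = 1: f_y(1, y) = 6*y**2 + 8*y - 9; no integer root y with |y| ≤ 4.
  x = 2: f_y(2, y) = 6*y**2 + 10*y - 16; vanishes at y ∈ {1}. (2, 1): f_x = -103 ≠ 0.
  x = 3: f_y(3, y) = 6*y**2 + 12*y - 25; no integer root y with |y| ≤ 4.
  x = 4: f_y(4, y) = 6*y**2 + 14*y - 36; no integer root y with |y| ≤ 4.
Only singular point on the grid: (-2, 0).
Classify: substitute x = -2 + u, y = 0 + v and expand: f = -2*u**3 - u**2*v + u*v**2 + 2*v**3 + v**2.
No constant or linear terms (consistent with a singular point). Quadratic part: v**2. Cubic part: -2*u**3 - u**2*v + u*v**2 + 2*v**3.
The quadratic part v**2 is a perfect square, so there is a single (double) tangent line v = 0, i.e. y = 0. Restricting the cubic part to that line (v = 0) leaves -2*u**3 ≠ 0, so f is not divisible by v and the branch is v² ≈ 2*u**3 to lowest order — this is a cusp.
Classification: cusp.


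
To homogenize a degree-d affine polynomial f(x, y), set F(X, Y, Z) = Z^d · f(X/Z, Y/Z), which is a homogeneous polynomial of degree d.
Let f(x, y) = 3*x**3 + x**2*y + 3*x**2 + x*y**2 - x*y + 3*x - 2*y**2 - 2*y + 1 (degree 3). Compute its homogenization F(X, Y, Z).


F(X, Y, Z) = 3*X**3 + X**2*Y + 3*X**2*Z + X*Y**2 - X*Y*Z + 3*X*Z**2 - 2*Y**2*Z - 2*Y*Z**2 + Z**3

deg(f) = 3.
Substitute x = X/Z, y = Y/Z into f, then multiply by Z^3.
  monomial 3·x^3·y^0 ↦ 3·X^3·Y^0·Z^0.
  monomial 1·x^2·y^1 ↦ 1·X^2·Y^1·Z^0.
  monomial 3·x^2·y^0 ↦ 3·X^2·Y^0·Z^1.
  monomial 1·x^1·y^2 ↦ 1·X^1·Y^2·Z^0.
  monomial -1·x^1·y^1 ↦ -1·X^1·Y^1·Z^1.
  monomial 3·x^1·y^0 ↦ 3·X^1·Y^0·Z^2.
  monomial -2·x^0·y^2 ↦ -2·X^0·Y^2·Z^1.
  monomial -2·x^0·y^1 ↦ -2·X^0·Y^1·Z^2.
  monomial 1·x^0·y^0 ↦ 1·X^0·Y^0·Z^3.
Collecting: F(X, Y, Z) = 3*X**3 + X**2*Y + 3*X**2*Z + X*Y**2 - X*Y*Z + 3*X*Z**2 - 2*Y**2*Z - 2*Y*Z**2 + Z**3.


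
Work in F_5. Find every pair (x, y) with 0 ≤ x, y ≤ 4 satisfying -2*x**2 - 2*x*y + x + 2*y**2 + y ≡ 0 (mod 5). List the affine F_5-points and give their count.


Affine F_5-points: {(0, 0), (0, 2), (1, 1), (1, 2), (3, 0)}; count = 5.

For each of the 25 pairs (x, y) ∈ F_5², evaluate f(x, y) mod 5. Record the zeros.
  x = 0: [0↦0, 1↦3, 2↦0, 3↦1, 4↦1]  zeros at y ∈ {0, 2}
  x = 1: [0↦4, 1↦0, 2↦0, 3↦4, 4↦2]  zeros at y ∈ {1, 2}
  x = 2: [0↦4, 1↦3, 2↦1, 3↦3, 4↦4]  zeros at y ∈ ∅
  x = 3: [0↦0, 1↦2, 2↦3, 3↦3, 4↦2]  zeros at y ∈ {0}
  x = 4: [0↦2, 1↦2, 2↦1, 3↦4, 4↦1]  zeros at y ∈ ∅
Collecting zeros: affine points = {(0, 0), (0, 2), (1, 1), (1, 2), (3, 0)}.
Total count |C(F_5)_aff| = 5.


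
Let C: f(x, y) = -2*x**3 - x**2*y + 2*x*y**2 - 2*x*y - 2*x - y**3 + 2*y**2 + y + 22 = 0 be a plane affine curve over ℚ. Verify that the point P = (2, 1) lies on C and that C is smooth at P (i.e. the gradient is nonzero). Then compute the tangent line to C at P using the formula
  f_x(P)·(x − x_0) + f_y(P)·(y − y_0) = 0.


Tangent line at P: -30*x + 2*y + 58 = 0.

Step 1: f(2, 1) = 0, so P lies on C.
Step 2: partial derivatives
  f_x(x, y) = -6*x**2 - 2*x*y + 2*y**2 - 2*y - 2, f_y(x, y) = -x**2 + 4*x*y - 2*x - 3*y**2 + 4*y + 1.
  f_x(P) = -30, f_y(P) = 2 (gradient nonzero, so P is smooth).
Step 3: tangent line at P: -30·(x − 2) + 2·(y − 1) = 0.
Expanding: -30*x + 2*y + 58 = 0.


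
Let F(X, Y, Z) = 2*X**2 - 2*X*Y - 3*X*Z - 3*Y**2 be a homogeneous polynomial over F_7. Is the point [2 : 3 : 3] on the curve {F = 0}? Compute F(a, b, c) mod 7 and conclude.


F(2,3,3) ≡ 0 (mod 7); P is on the curve.

Evaluate F(2, 3, 3) term-by-term (mod 7).
  2*X**2 ↦ 2·4·1·1 = 8
  -2*X*Y ↦ -2·2·3·1 = -12
  -3*X*Z ↦ -3·2·1·3 = -18
  -3*Y**2 ↦ -3·1·9·1 = -27
Sum: F(2, 3, 3) = (8) + (-12) + (-18) + (-27) = -49.
Reducing mod 7: -49 ≡ 0 (mod 7).
Since F(a, b, c) ≡ 0 (mod 7), P lies on the curve.


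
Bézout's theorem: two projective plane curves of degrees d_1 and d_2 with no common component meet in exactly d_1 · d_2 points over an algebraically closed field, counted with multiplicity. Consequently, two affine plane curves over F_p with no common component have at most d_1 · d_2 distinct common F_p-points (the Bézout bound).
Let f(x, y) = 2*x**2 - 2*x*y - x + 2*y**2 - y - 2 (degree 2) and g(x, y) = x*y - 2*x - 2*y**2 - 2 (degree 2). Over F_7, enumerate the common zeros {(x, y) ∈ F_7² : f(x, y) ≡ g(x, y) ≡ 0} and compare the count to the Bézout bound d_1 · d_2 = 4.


Common zeros: ∅; count = 0; Bézout bound = 4.

deg(f) = 2, deg(g) = 2, so Bézout bound = 4.
Scan x ∈ F_7. For each x, list the y ∈ F_7 with f(x, y) ≡ 0 and those with g(x, y) ≡ 0 (mod 7); the common zeros in that column are the intersection.
  x = 0: f ≡ 0 at y ∈ ∅; g ≡ 0 at y ∈ ∅; common: ∅.
  x = 1: f ≡ 0 at y ∈ ∅; g ≡ 0 at y ∈ {5, 6}; common: ∅.
  x = 2: f ≡ 0 at y ∈ {3}; g ≡ 0 at y ∈ ∅; common: ∅.
  x = 3: f ≡ 0 at y ∈ {2, 5}; g ≡ 0 at y ∈ {1, 4}; common: ∅.
  x = 4: f ≡ 0 at y ∈ ∅; g ≡ 0 at y ∈ ∅; common: ∅.
  x = 5: f ≡ 0 at y ∈ {3, 6}; g ≡ 0 at y ∈ ∅; common: ∅.
  x = 6: f ≡ 0 at y ∈ {5}; g ≡ 0 at y ∈ {0, 3}; common: ∅.
Collecting: common zeros = ∅, so the count is 0.
Comparison with the Bézout bound: 0 ≤ 4 = deg(f)·deg(g), as expected for curves with no common component (the affine F_7-count falls short of the bound because intersections may lie at infinity, over extension fields, or carry multiplicity).


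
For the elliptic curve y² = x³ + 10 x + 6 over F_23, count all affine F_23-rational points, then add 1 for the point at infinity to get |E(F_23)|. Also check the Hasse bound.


Affine points = {(0, 11), (0, 12), (4, 8), (4, 15), (6, 11), (6, 12), (8, 0), (10, 5), (10, 18), (15, 9), (15, 14), (17, 11), (17, 12), (20, 8), (20, 15), (21, 1), (21, 22), (22, 8), (22, 15)}; affine count = 19; |E(F_23)| = 20.

Discriminant check: Δ ∝ 4a³ + 27b² = 4·10³ + 27·6² = 4·1000 + 27·36 ≡ 4 (mod 23). Nonzero ⇒ E is nonsingular.
For each x ∈ F_23, compute rhs = x³ + 10·x + 6 mod 23, then count y ∈ F_23 with y² ≡ rhs.
  x = 0: rhs = 6, matching y values: 11, 12 (2 points).
  x = 1: rhs = 17, matching y values: none (0 points).
  x = 2: rhs = 11, matching y values: none (0 points).
  x = 3: rhs = 17, matching y values: none (0 points).
  x = 4: rhs = 18, matching y values: 8, 15 (2 points).
  x = 5: rhs = 20, matching y values: none (0 points).
  x = 6: rhs = 6, matching y values: 11, 12 (2 points).
  x = 7: rhs = 5, matching y values: none (0 points).
  x = 8: rhs = 0, matching y values: 0 (1 points).
  x = 9: rhs = 20, matching y values: none (0 points).
  x = 10: rhs = 2, matching y values: 5, 18 (2 points).
  x = 11: rhs = 21, matching y values: none (0 points).
  x = 12: rhs = 14, matching y values: none (0 points).
  x = 13: rhs = 10, matching y values: none (0 points).
  x = 14: rhs = 15, matching y values: none (0 points).
  x = 15: rhs = 12, matching y values: 9, 14 (2 points).
  x = 16: rhs = 7, matching y values: none (0 points).
  x = 17: rhs = 6, matching y values: 11, 12 (2 points).
  x = 18: rhs = 15, matching y values: none (0 points).
  x = 19: rhs = 17, matching y values: none (0 points).
  x = 20: rhs = 18, matching y values: 8, 15 (2 points).
  x = 21: rhs = 1, matching y values: 1, 22 (2 points).
  x = 22: rhs = 18, matching y values: 8, 15 (2 points).
Total affine count: 19.
Full point count |E(F_23)| = 19 + 1 = 20.
Hasse bound: |20 − (23+1)| = |-4| = 4 ≤ 2√23 ≈ 9.5917 ✓.


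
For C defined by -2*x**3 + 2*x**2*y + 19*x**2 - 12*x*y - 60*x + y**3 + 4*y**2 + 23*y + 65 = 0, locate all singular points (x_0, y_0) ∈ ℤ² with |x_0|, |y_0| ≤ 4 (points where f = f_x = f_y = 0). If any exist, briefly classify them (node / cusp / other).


Singular points: {(3, -1)}; classification: node.

Compute partial derivatives:
  f_x = -6*x**2 + 4*x*y + 38*x - 12*y - 60.
  f_y = 2*x**2 - 12*x + 3*y**2 + 8*y + 23.
Scan x_0 ∈ {−4, ..., 4}. For each x_0, f_y(x_0, y) is a polynomial in y; find its integer roots y ∈ {−4, ..., 4}, then test f_x and f at those candidates.
  x = -4: f_y(-4, y) = 3*y**2 + 8*y + 103; no integer root y with |y| ≤ 4.
  x = -3: f_y(-3, y) = 3*y**2 + 8*y + 77; no integer root y with |y| ≤ 4.
  x = -2: f_y(-2, y) = 3*y**2 + 8*y + 55; no integer root y with |y| ≤ 4.
  x = -1: f_y(-1, y) = 3*y**2 + 8*y + 37; no integer root y with |y| ≤ 4.
  x = 0: f_y(0, y) = 3*y**2 + 8*y + 23; no integer root y with |y| ≤ 4.
  x = 1: f_y(1, y) = 3*y**2 + 8*y + 13; no integer root y with |y| ≤ 4.
  x = 2: f_y(2, y) = 3*y**2 + 8*y + 7; no integer root y with |y| ≤ 4.
  x = 3: f_y(3, y) = 3*y**2 + 8*y + 5; vanishes at y ∈ {-1}. (3, -1): f_x = 0, f = 0 — SINGULAR.
  x = 4: f_y(4, y) = 3*y**2 + 8*y + 7; no integer root y with |y| ≤ 4.
Only singular point on the grid: (3, -1).
Classify: substitute x = 3 + u, y = -1 + v and expand: f = -2*u**3 + 2*u**2*v - u**2 + v**3 + v**2.
No constant or linear terms (consistent with a singular point). Quadratic part: -u**2 + v**2. Cubic part: -2*u**3 + 2*u**2*v + v**3.
The quadratic part v**2 - u**2 = (v − u)(v + u) splits into two distinct linear factors, so there are two distinct tangent lines y − -1 = ±(x − 3) — this is a node (ordinary double point).
Classification: node.


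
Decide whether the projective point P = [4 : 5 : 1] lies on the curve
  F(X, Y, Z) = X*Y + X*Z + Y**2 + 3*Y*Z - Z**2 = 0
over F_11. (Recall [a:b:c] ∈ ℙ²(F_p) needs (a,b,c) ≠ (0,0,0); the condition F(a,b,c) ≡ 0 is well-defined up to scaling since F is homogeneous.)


F(4,5,1) ≡ 8 (mod 11); P is NOT on the curve.

Evaluate F(4, 5, 1) term-by-term (mod 11).
  X*Y ↦ 1·4·5·1 = 20
  X*Z ↦ 1·4·1·1 = 4
  Y**2 ↦ 1·1·25·1 = 25
  3*Y*Z ↦ 3·1·5·1 = 15
  -Z**2 ↦ -1·1·1·1 = -1
Sum: F(4, 5, 1) = (20) + (4) + (25) + (15) + (-1) = 63.
Reducing mod 11: 63 ≡ 8 (mod 11).
Since F(a, b, c) ≡ 8 ≠ 0 (mod 11), P does NOT lie on the curve.


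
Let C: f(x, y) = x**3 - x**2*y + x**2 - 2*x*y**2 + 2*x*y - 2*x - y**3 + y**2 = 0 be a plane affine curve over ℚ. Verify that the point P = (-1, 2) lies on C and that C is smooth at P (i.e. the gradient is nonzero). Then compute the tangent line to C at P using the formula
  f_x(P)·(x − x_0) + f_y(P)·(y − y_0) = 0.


Tangent line at P: -x - 3*y + 5 = 0.

Step 1: f(-1, 2) = 0, so P lies on C.
Step 2: partial derivatives
  f_x(x, y) = 3*x**2 - 2*x*y + 2*x - 2*y**2 + 2*y - 2, f_y(x, y) = -x**2 - 4*x*y + 2*x - 3*y**2 + 2*y.
  f_x(P) = -1, f_y(P) = -3 (gradient nonzero, so P is smooth).
Step 3: tangent line at P: -1·(x − -1) + -3·(y − 2) = 0.
Expanding: -x - 3*y + 5 = 0.


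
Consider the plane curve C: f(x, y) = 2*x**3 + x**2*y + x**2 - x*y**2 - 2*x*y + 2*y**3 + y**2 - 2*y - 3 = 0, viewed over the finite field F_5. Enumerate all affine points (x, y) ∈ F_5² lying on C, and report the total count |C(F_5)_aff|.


Affine F_5-points: {(1, 0), (1, 2), (1, 3), (2, 2), (3, 0), (3, 2), (3, 4), (4, 4)}; count = 8.

For each of the 25 pairs (x, y) ∈ F_5², evaluate f(x, y) mod 5. Record the zeros.
  x = 0: [0↦2, 1↦3, 2↦3, 3↦4, 4↦3]  zeros at y ∈ ∅
  x = 1: [0↦0, 1↦4, 2↦0, 3↦0, 4↦1]  zeros at y ∈ {0, 2, 3}
  x = 2: [0↦2, 1↦1, 2↦0, 3↦1, 4↦1]  zeros at y ∈ {2}
  x = 3: [0↦0, 1↦1, 2↦0, 3↦4, 4↦0]  zeros at y ∈ {0, 2, 4}
  x = 4: [0↦1, 1↦1, 2↦2, 3↦1, 4↦0]  zeros at y ∈ {4}
Collecting zeros: affine points = {(1, 0), (1, 2), (1, 3), (2, 2), (3, 0), (3, 2), (3, 4), (4, 4)}.
Total count |C(F_5)_aff| = 8.


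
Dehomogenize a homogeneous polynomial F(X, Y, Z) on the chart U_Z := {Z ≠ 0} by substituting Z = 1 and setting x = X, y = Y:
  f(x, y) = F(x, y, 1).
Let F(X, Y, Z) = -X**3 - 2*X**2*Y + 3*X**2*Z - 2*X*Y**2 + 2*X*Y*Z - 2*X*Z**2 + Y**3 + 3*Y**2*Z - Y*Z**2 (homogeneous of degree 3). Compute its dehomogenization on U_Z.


f(x, y) = -x**3 - 2*x**2*y + 3*x**2 - 2*x*y**2 + 2*x*y - 2*x + y**3 + 3*y**2 - y

On U_Z we set Z = 1. Each monomial c·X^i·Y^j·Z^k in F becomes c·x^i·y^j·1^k = c·x^i·y^j.
Substituting Z = 1: F(X, Y, 1) = -x**3 - 2*x**2*y + 3*x**2 - 2*x*y**2 + 2*x*y - 2*x + y**3 + 3*y**2 - y.
Note: deg(f) ≤ deg(F) = 3; strict inequality happens when F is divisible by Z (lost terms).


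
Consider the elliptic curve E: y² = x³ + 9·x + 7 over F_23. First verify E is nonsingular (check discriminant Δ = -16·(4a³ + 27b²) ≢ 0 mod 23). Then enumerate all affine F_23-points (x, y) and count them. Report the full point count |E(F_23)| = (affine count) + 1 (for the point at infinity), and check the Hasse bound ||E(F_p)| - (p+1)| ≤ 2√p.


Affine points = {(5, 4), (5, 19), (6, 1), (6, 22), (8, 4), (8, 19), (9, 9), (9, 14), (10, 4), (10, 19), (12, 7), (12, 16), (14, 5), (14, 18), (17, 6), (17, 17), (21, 2), (21, 21)}; affine count = 18; |E(F_23)| = 19.

Discriminant check: Δ ∝ 4a³ + 27b² = 4·9³ + 27·7² = 4·729 + 27·49 ≡ 7 (mod 23). Nonzero ⇒ E is nonsingular.
For each x ∈ F_23, compute rhs = x³ + 9·x + 7 mod 23, then count y ∈ F_23 with y² ≡ rhs.
  x = 0: rhs = 7, matching y values: none (0 points).
  x = 1: rhs = 17, matching y values: none (0 points).
  x = 2: rhs = 10, matching y values: none (0 points).
  x = 3: rhs = 15, matching y values: none (0 points).
  x = 4: rhs = 15, matching y values: none (0 points).
  x = 5: rhs = 16, matching y values: 4, 19 (2 points).
  x = 6: rhs = 1, matching y values: 1, 22 (2 points).
  x = 7: rhs = 22, matching y values: none (0 points).
  x = 8: rhs = 16, matching y values: 4, 19 (2 points).
  x = 9: rhs = 12, matching y values: 9, 14 (2 points).
  x = 10: rhs = 16, matching y values: 4, 19 (2 points).
  x = 11: rhs = 11, matching y values: none (0 points).
  x = 12: rhs = 3, matching y values: 7, 16 (2 points).
  x = 13: rhs = 21, matching y values: none (0 points).
  x = 14: rhs = 2, matching y values: 5, 18 (2 points).
  x = 15: rhs = 21, matching y values: none (0 points).
  x = 16: rhs = 15, matching y values: none (0 points).
  x = 17: rhs = 13, matching y values: 6, 17 (2 points).
  x = 18: rhs = 21, matching y values: none (0 points).
  x = 19: rhs = 22, matching y values: none (0 points).
  x = 20: rhs = 22, matching y values: none (0 points).
  x = 21: rhs = 4, matching y values: 2, 21 (2 points).
  x = 22: rhs = 20, matching y values: none (0 points).
Total affine count: 18.
Full point count |E(F_23)| = 18 + 1 = 19.
Hasse bound: |19 − (23+1)| = |-5| = 5 ≤ 2√23 ≈ 9.5917 ✓.


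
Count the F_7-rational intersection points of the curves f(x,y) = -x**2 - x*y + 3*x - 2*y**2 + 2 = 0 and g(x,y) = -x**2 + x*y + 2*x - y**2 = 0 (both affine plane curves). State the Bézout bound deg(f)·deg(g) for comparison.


Common zeros: {(3, 4)}; count = 1; Bézout bound = 4.

deg(f) = 2, deg(g) = 2, so Bézout bound = 4.
Scan x ∈ F_7. For each x, list the y ∈ F_7 with f(x, y) ≡ 0 and those with g(x, y) ≡ 0 (mod 7); the common zeros in that column are the intersection.
  x = 0: f ≡ 0 at y ∈ {1, 6}; g ≡ 0 at y ∈ {0}; common: ∅.
  x = 1: f ≡ 0 at y ∈ ∅; g ≡ 0 at y ∈ ∅; common: ∅.
  x = 2: f ≡ 0 at y ∈ {1, 5}; g ≡ 0 at y ∈ {0, 2}; common: ∅.
  x = 3: f ≡ 0 at y ∈ {4, 5}; g ≡ 0 at y ∈ {4, 6}; common: {4}.
  x = 4: f ≡ 0 at y ∈ {6}; g ≡ 0 at y ∈ ∅; common: ∅.
  x = 5: f ≡ 0 at y ∈ ∅; g ≡ 0 at y ∈ {6}; common: ∅.
  x = 6: f ≡ 0 at y ∈ ∅; g ≡ 0 at y ∈ ∅; common: ∅.
Collecting: common zeros = {(3, 4)}, so the count is 1.
Comparison with the Bézout bound: 1 ≤ 4 = deg(f)·deg(g), as expected for curves with no common component (the affine F_7-count falls short of the bound because intersections may lie at infinity, over extension fields, or carry multiplicity).


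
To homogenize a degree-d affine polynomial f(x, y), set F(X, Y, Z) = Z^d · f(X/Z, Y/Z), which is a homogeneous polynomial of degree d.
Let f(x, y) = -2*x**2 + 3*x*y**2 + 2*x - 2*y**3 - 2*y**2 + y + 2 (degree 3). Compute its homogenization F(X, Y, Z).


F(X, Y, Z) = -2*X**2*Z + 3*X*Y**2 + 2*X*Z**2 - 2*Y**3 - 2*Y**2*Z + Y*Z**2 + 2*Z**3

deg(f) = 3.
Substitute x = X/Z, y = Y/Z into f, then multiply by Z^3.
  monomial -2·x^2·y^0 ↦ -2·X^2·Y^0·Z^1.
  monomial 3·x^1·y^2 ↦ 3·X^1·Y^2·Z^0.
  monomial 2·x^1·y^0 ↦ 2·X^1·Y^0·Z^2.
  monomial -2·x^0·y^3 ↦ -2·X^0·Y^3·Z^0.
  monomial -2·x^0·y^2 ↦ -2·X^0·Y^2·Z^1.
  monomial 1·x^0·y^1 ↦ 1·X^0·Y^1·Z^2.
  monomial 2·x^0·y^0 ↦ 2·X^0·Y^0·Z^3.
Collecting: F(X, Y, Z) = -2*X**2*Z + 3*X*Y**2 + 2*X*Z**2 - 2*Y**3 - 2*Y**2*Z + Y*Z**2 + 2*Z**3.


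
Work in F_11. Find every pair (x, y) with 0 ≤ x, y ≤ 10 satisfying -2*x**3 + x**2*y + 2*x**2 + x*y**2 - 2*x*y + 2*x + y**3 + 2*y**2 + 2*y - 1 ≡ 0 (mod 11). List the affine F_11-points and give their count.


Affine F_11-points: {(4, 3), (5, 2), (7, 1), (7, 6), (8, 8), (10, 5)}; count = 6.

For each of the 121 pairs (x, y) ∈ F_11², evaluate f(x, y) mod 11. Record the zeros.
  x = 0: [0↦10, 1↦4, 2↦8, 3↦6, 4↦4, 5↦8, 6↦2, 7↦3, 8↦6, 9↦6, 10↦9]  zeros at y ∈ ∅
  x = 1: [0↦1, 1↦6, 2↦1, 3↦3, 4↦7, 5↦8, 6↦1, 7↦3, 8↦9, 9↦3, 10↦2]  zeros at y ∈ ∅
  x = 2: [0↦6, 1↦2, 2↦1, 3↦9, 4↦10, 5↦10, 6↦4, 7↦9, 8↦9, 9↦10, 10↦7]  zeros at y ∈ ∅
  x = 3: [0↦2, 1↦2, 2↦7, 3↦1, 4↦1, 5↦2, 6↦10, 7↦9, 8↦5, 9↦4, 10↦1]  zeros at y ∈ ∅
  x = 4: [0↦10, 1↦5, 2↦7, 3↦0, 4↦1, 5↦5, 6↦7, 7↦2, 8↦7, 9↦6, 10↦5]  zeros at y ∈ {3}
  x = 5: [0↦7, 1↦10, 2↦0, 3↦5, 4↦9, 5↦7, 6↦5, 7↦9, 8↦3, 9↦4, 10↦7]  zeros at y ∈ {2}
  x = 6: [0↦3, 1↦5, 2↦7, 3↦4, 4↦2, 5↦7, 6↦3, 7↦7, 8↦3, 9↦8, 10↦6]  zeros at y ∈ ∅
  x = 7: [0↦8, 1↦0, 2↦5, 3↦7, 4↦1, 5↦4, 6↦0, 7↦6, 8↦6, 9↦6, 10↦1]  zeros at y ∈ {1, 6}
  x = 8: [0↦10, 1↦5, 2↦4, 3↦2, 4↦5, 5↦8, 6↦6, 7↦5, 8↦0, 9↦8, 10↦2]  zeros at y ∈ {8}
  x = 9: [0↦8, 1↦8, 2↦3, 3↦10, 4↦2, 5↦7, 6↦9, 7↦3, 8↦6, 9↦2, 10↦8]  zeros at y ∈ ∅
  x = 10: [0↦1, 1↦8, 2↦1, 3↦8, 4↦2, 5↦0, 6↦8, 7↦10, 8↦1, 9↦9, 10↦7]  zeros at y ∈ {5}
Collecting zeros: affine points = {(4, 3), (5, 2), (7, 1), (7, 6), (8, 8), (10, 5)}.
Total count |C(F_11)_aff| = 6.


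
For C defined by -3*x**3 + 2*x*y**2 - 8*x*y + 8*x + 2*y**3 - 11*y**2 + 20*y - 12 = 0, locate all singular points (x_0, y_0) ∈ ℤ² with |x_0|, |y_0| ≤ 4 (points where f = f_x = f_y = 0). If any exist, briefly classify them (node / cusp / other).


Singular points: {(0, 2)}; classification: cusp.

Compute partial derivatives:
  f_x = -9*x**2 + 2*y**2 - 8*y + 8.
  f_y = 4*x*y - 8*x + 6*y**2 - 22*y + 20.
Scan x_0 ∈ {−4, ..., 4}. For each x_0, f_y(x_0, y) is a polynomial in y; find its integer roots y ∈ {−4, ..., 4}, then test f_x and f at those candidates.
  x = -4: f_y(-4, y) = 6*y**2 - 38*y + 52; vanishes at y ∈ {2}. (-4, 2): f_x = -144 ≠ 0.
  x = -3: f_y(-3, y) = 6*y**2 - 34*y + 44; vanishes at y ∈ {2}. (-3, 2): f_x = -81 ≠ 0.
  x = -2: f_y(-2, y) = 6*y**2 - 30*y + 36; vanishes at y ∈ {2, 3}. (-2, 2): f_x = -36 ≠ 0; (-2, 3): f_x = -34 ≠ 0.
  x = -1: f_y(-1, y) = 6*y**2 - 26*y + 28; vanishes at y ∈ {2}. (-1, 2): f_x = -9 ≠ 0.
  x = 0: f_y(0, y) = 6*y**2 - 22*y + 20; vanishes at y ∈ {2}. (0, 2): f_x = 0, f = 0 — SINGULAR.
  x = 1: f_y(1, y) = 6*y**2 - 18*y + 12; vanishes at y ∈ {1, 2}. (1, 1): f_x = -7 ≠ 0; (1, 2): f_x = -9 ≠ 0.
  x = 2: f_y(2, y) = 6*y**2 - 14*y + 4; vanishes at y ∈ {2}. (2, 2): f_x = -36 ≠ 0.
  x = 3: f_y(3, y) = 6*y**2 - 10*y - 4; vanishes at y ∈ {2}. (3, 2): f_x = -81 ≠ 0.
  x = 4: f_y(4, y) = 6*y**2 - 6*y - 12; vanishes at y ∈ {-1, 2}. (4, -1): f_x = -126 ≠ 0; (4, 2): f_x = -144 ≠ 0.
Only singular point on the grid: (0, 2).
Classify: substitute x = 0 + u, y = 2 + v and expand: f = -3*u**3 + 2*u*v**2 + 2*v**3 + v**2.
No constant or linear terms (consistent with a singular point). Quadratic part: v**2. Cubic part: -3*u**3 + 2*u*v**2 + 2*v**3.
The quadratic part v**2 is a perfect square, so there is a single (double) tangent line v = 0, i.e. y = 2. Restricting the cubic part to that line (v = 0) leaves -3*u**3 ≠ 0, so f is not divisible by v and the branch is v² ≈ 3*u**3 to lowest order — this is a cusp.
Classification: cusp.


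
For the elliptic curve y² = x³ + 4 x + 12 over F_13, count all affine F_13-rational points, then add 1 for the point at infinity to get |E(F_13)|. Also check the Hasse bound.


Affine points = {(0, 5), (0, 8), (1, 2), (1, 11), (3, 5), (3, 8), (4, 1), (4, 12), (5, 1), (5, 12), (8, 6), (8, 7), (9, 6), (9, 7), (10, 5), (10, 8), (11, 3), (11, 10)}; affine count = 18; |E(F_13)| = 19.

Discriminant check: Δ ∝ 4a³ + 27b² = 4·4³ + 27·12² = 4·64 + 27·144 ≡ 10 (mod 13). Nonzero ⇒ E is nonsingular.
For each x ∈ F_13, compute rhs = x³ + 4·x + 12 mod 13, then count y ∈ F_13 with y² ≡ rhs.
  x = 0: rhs = 12, matching y values: 5, 8 (2 points).
  x = 1: rhs = 4, matching y values: 2, 11 (2 points).
  x = 2: rhs = 2, matching y values: none (0 points).
  x = 3: rhs = 12, matching y values: 5, 8 (2 points).
  x = 4: rhs = 1, matching y values: 1, 12 (2 points).
  x = 5: rhs = 1, matching y values: 1, 12 (2 points).
  x = 6: rhs = 5, matching y values: none (0 points).
  x = 7: rhs = 6, matching y values: none (0 points).
  x = 8: rhs = 10, matching y values: 6, 7 (2 points).
  x = 9: rhs = 10, matching y values: 6, 7 (2 points).
  x = 10: rhs = 12, matching y values: 5, 8 (2 points).
  x = 11: rhs = 9, matching y values: 3, 10 (2 points).
  x = 12: rhs = 7, matching y values: none (0 points).
Total affine count: 18.
Full point count |E(F_13)| = 18 + 1 = 19.
Hasse bound: |19 − (13+1)| = |5| = 5 ≤ 2√13 ≈ 7.2111 ✓.


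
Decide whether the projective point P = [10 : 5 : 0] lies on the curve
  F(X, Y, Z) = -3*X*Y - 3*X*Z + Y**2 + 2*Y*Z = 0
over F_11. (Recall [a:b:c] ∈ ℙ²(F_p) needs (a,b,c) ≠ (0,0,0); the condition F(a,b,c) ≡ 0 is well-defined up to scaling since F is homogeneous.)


F(10,5,0) ≡ 7 (mod 11); P is NOT on the curve.

Evaluate F(10, 5, 0) term-by-term (mod 11).
  -3*X*Y ↦ -3·10·5·1 = -150
  -3*X*Z ↦ -3·10·1·0 = 0
  Y**2 ↦ 1·1·25·1 = 25
  2*Y*Z ↦ 2·1·5·0 = 0
Sum: F(10, 5, 0) = (-150) + (0) + (25) + (0) = -125.
Reducing mod 11: -125 ≡ 7 (mod 11).
Since F(a, b, c) ≡ 7 ≠ 0 (mod 11), P does NOT lie on the curve.


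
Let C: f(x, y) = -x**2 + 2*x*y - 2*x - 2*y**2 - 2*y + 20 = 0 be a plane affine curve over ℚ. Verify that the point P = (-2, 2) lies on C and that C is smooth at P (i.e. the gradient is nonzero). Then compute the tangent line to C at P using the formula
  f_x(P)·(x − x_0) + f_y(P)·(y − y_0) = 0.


Tangent line at P: 6*x - 14*y + 40 = 0.

Step 1: f(-2, 2) = 0, so P lies on C.
Step 2: partial derivatives
  f_x(x, y) = -2*x + 2*y - 2, f_y(x, y) = 2*x - 4*y - 2.
  f_x(P) = 6, f_y(P) = -14 (gradient nonzero, so P is smooth).
Step 3: tangent line at P: 6·(x − -2) + -14·(y − 2) = 0.
Expanding: 6*x - 14*y + 40 = 0.


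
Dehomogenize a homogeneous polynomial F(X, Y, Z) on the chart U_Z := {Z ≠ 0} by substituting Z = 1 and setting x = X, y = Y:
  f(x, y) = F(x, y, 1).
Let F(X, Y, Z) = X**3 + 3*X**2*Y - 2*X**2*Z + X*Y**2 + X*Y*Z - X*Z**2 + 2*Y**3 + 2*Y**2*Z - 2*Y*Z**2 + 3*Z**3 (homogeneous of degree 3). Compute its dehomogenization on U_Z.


f(x, y) = x**3 + 3*x**2*y - 2*x**2 + x*y**2 + x*y - x + 2*y**3 + 2*y**2 - 2*y + 3

On U_Z we set Z = 1. Each monomial c·X^i·Y^j·Z^k in F becomes c·x^i·y^j·1^k = c·x^i·y^j.
Substituting Z = 1: F(X, Y, 1) = x**3 + 3*x**2*y - 2*x**2 + x*y**2 + x*y - x + 2*y**3 + 2*y**2 - 2*y + 3.
Note: deg(f) ≤ deg(F) = 3; strict inequality happens when F is divisible by Z (lost terms).
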